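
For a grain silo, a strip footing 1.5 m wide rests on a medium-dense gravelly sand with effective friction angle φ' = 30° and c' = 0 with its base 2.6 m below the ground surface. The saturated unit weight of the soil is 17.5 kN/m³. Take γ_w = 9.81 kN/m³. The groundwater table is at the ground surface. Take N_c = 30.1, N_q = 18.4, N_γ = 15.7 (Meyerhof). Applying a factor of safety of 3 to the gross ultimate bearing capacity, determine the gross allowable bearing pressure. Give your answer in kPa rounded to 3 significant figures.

q_all ≈ 153 kPa

Water table at ground surface, so effective unit weight γ' = 17.5 − 9.81 = 7.69 kN/m³ is used throughout; overburden q = 7.69 × 2.6 = 19.994 kPa; the same γ' applies in the ½γBN_γ term.
Surcharge term q·N_q = 19.994 × 18.4 = 367.89 kPa; self-weight term 0.5·γ·B·N_γ = 0.5 × 7.69 × 1.5 × 15.7 = 90.55 kPa.
q_ult = 367.89 + 90.55 = 458.44 kPa.
q_all = q_ult / FS = 458.44 / 3 = 152.81 kPa.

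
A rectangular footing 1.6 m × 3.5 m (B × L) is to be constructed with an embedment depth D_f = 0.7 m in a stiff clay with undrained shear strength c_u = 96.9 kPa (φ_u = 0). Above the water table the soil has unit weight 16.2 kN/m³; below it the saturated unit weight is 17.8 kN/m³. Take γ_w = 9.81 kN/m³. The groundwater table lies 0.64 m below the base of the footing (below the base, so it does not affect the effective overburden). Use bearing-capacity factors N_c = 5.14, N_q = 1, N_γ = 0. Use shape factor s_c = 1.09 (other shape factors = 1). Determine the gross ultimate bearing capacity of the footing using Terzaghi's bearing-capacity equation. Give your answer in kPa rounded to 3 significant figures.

q_ult ≈ 554 kPa

Overburden at base level: q = 16.2 × 0.7 = 11.34 kPa.
Cohesion term c·N_c·s_c = 96.9 × 5.14 × 1.09 = 542.89 kPa; surcharge term q·N_q = 11.34 × 1 = 11.34 kPa.
q_ult = 542.89 + 11.34 = 554.23 kPa.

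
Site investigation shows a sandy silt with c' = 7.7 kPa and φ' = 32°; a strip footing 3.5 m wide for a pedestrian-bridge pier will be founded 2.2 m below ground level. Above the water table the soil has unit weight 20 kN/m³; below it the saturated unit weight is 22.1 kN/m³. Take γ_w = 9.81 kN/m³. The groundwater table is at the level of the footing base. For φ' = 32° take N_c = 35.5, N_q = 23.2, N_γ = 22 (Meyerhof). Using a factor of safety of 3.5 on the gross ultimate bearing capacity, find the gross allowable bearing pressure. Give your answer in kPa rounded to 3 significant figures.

Overburden at base level: q = 20 × 2.2 = 44 kPa.
Below the base the soil is submerged, so the ½γBN_γ term uses γ' = 22.1 − 9.81 = 12.29 kN/m³.
Cohesion term c·N_c = 7.7 × 35.5 = 273.35 kPa; surcharge term q·N_q = 44 × 23.2 = 1020.8 kPa; self-weight term 0.5·γ·B·N_γ = 0.5 × 12.29 × 3.5 × 22 = 473.17 kPa.
q_ult = 273.35 + 1020.8 + 473.17 = 1767.3 kPa.
q_all = 1767.3 / 3.5 = 504.95 kPa.

q_all ≈ 505 kPa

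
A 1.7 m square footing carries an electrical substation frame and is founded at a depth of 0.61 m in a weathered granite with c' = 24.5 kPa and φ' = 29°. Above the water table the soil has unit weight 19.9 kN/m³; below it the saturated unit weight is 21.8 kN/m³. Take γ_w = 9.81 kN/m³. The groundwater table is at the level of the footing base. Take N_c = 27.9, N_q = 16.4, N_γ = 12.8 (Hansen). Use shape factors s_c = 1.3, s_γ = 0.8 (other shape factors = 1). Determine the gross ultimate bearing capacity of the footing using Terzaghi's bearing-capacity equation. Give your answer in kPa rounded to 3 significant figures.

q = γ·D_f = 19.9 × 0.61 = 12.139 kPa.
For the ½γBN_γ term take γ' = 21.8 − 9.81 = 11.99 kN/m³ (soil below base is submerged).
c·N_c·s_c = 24.5 × 27.9 × 1.3 = 888.62 kPa
q·N_q = 12.139 × 16.4 = 199.08 kPa
0.5·γ·B·N_γ·s_γ = 0.5 × 11.99 × 1.7 × 12.8 × 0.8 = 104.36 kPa
q_ult = 888.62 + 199.08 + 104.36 = 1192.1 kPa.

q_ult ≈ 1190 kPa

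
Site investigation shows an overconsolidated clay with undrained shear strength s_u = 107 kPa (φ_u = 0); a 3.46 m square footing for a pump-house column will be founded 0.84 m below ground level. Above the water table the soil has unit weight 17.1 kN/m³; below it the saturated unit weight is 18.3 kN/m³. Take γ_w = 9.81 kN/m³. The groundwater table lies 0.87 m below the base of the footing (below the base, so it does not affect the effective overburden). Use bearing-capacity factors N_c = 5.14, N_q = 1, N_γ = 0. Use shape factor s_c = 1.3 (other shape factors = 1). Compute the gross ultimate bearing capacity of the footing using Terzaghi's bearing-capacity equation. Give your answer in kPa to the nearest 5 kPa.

q_ult ≈ 730 kPa

q = γ·D_f = 17.1 × 0.84 = 14.364 kPa.
c·N_c·s_c = 107 × 5.14 × 1.3 = 714.97 kPa
q·N_q = 14.364 × 1 = 14.364 kPa
q_ult = 714.97 + 14.364 = 729.34 kPa.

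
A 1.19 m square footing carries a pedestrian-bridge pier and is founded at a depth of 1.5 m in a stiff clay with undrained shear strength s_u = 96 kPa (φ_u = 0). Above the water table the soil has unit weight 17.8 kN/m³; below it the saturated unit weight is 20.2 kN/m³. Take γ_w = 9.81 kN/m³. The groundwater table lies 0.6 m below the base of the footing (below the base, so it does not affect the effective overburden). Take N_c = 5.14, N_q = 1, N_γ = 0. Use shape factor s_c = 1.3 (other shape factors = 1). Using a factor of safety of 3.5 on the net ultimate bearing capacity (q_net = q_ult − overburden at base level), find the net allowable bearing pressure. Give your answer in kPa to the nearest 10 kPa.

q_all(net) ≈ 180 kPa

Overburden at base level: q = 17.8 × 1.5 = 26.7 kPa.
Cohesion term c·N_c·s_c = 96 × 5.14 × 1.3 = 641.47 kPa; surcharge term q·N_q = 26.7 × 1 = 26.7 kPa.
q_ult = 641.47 + 26.7 = 668.17 kPa.
q_net = 668.17 − 26.7 = 641.47 kPa.
q_all(net) = 641.47 / 3.5 = 183.28 kPa.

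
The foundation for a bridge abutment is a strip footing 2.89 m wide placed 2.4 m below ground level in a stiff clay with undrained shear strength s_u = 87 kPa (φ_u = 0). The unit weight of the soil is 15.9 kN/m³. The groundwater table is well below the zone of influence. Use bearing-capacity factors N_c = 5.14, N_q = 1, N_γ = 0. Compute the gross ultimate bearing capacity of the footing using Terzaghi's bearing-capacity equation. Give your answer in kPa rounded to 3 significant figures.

q_ult ≈ 485 kPa

Overburden at base level: q = 15.9 × 2.4 = 38.16 kPa.
Cohesion term c·N_c = 87 × 5.14 = 447.18 kPa; surcharge term q·N_q = 38.16 × 1 = 38.16 kPa.
q_ult = 447.18 + 38.16 = 485.34 kPa.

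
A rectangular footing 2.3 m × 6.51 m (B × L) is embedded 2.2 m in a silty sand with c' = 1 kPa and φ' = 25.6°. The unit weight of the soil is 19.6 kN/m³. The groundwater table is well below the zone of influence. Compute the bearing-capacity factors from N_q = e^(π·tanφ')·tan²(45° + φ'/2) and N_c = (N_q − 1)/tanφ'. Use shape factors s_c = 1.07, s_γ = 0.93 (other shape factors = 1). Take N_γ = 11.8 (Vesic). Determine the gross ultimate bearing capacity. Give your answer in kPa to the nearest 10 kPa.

q_ult ≈ 760 kPa

tan25.6° = 0.4791, so N_q = e^(π×0.4791)·tan²(57.8°) = 4.505 × 2.522 = 11.36.
N_c = (11.36 − 1)/tan25.6° = 21.62.
Effective surcharge at the founding depth q = γ·D_f = 19.6 × 2.2 = 43.12 kPa.
q_ult = c·N_c·s_c + q·N_q + 0.5·γ·B·N_γ·s_γ
     = 1 × 21.623 × 1.07 + 43.12 × 11.36 + 0.5 × 19.6 × 2.3 × 11.8 × 0.93
     = 23.137 + 489.85 + 247.35 = 760.34 kPa.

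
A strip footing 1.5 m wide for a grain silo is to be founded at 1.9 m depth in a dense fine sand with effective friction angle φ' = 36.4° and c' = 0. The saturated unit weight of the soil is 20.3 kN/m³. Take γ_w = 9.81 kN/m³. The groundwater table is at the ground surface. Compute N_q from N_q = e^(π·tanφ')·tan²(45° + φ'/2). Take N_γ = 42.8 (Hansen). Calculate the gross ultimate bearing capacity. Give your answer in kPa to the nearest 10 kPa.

q_ult ≈ 1130 kPa

tan36.4° = 0.7373, so N_q = e^(π×0.7373)·tan²(63.2°) = 10.137 × 3.919 = 39.73.
γ' = 20.3 − 9.81 = 10.49 kN/m³ (submerged throughout). q = 10.49 × 1.9 = 19.931 kPa; the same γ' applies in the ½γBN_γ term.
q·N_q = 19.931 × 39.727 = 791.8 kPa
0.5·γ·B·N_γ = 0.5 × 10.49 × 1.5 × 42.8 = 336.73 kPa
q_ult = 791.8 + 336.73 = 1128.5 kPa.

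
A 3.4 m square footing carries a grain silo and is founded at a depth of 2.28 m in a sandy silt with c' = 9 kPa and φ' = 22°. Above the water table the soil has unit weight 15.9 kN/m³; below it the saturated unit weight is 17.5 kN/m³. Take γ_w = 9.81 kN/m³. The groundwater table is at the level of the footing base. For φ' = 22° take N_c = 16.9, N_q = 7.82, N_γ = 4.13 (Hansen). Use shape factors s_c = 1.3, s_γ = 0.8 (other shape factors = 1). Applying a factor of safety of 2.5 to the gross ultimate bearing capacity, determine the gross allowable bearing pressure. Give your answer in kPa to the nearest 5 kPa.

q_all ≈ 210 kPa

Effective surcharge at the founding depth q = γ·D_f = 15.9 × 2.28 = 36.252 kPa.
The water table coincides with the base, so in the self-weight term γ → γ' = 7.69 kN/m³.
q_ult = c·N_c·s_c + q·N_q + 0.5·γ·B·N_γ·s_γ
     = 9 × 16.9 × 1.3 + 36.252 × 7.82 + 0.5 × 7.69 × 3.4 × 4.13 × 0.8
     = 197.73 + 283.49 + 43.193 = 524.41 kPa.
q_all = q_ult / FS = 524.41 / 2.5 = 209.77 kPa.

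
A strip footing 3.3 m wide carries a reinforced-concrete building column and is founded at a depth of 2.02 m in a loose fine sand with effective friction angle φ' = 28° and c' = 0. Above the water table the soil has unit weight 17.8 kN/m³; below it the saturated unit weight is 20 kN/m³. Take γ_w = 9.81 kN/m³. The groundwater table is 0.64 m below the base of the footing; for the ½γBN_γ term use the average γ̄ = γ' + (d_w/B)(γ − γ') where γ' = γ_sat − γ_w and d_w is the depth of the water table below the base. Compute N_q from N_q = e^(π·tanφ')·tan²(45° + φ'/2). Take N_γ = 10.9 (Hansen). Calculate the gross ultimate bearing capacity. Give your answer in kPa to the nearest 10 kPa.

tan28° = 0.5317, so N_q = e^(π×0.5317)·tan²(59°) = 5.314 × 2.77 = 14.72.
Overburden at base level: q = 17.8 × 2.02 = 35.956 kPa.
The water table is 0.64 m below the base (< B = 3.3 m), so the ½γBN_γ term uses γ̄ = γ' + (d_w/B)(γ − γ') = 10.19 + (0.64/3.3)(17.8 − 10.19) = 11.666 kN/m³.
Surcharge term q·N_q = 35.956 × 14.72 = 529.27 kPa; self-weight term 0.5·γ·B·N_γ = 0.5 × 11.666 × 3.3 × 10.9 = 209.81 kPa.
q_ult = 529.27 + 209.81 = 739.08 kPa.

q_ult ≈ 740 kPa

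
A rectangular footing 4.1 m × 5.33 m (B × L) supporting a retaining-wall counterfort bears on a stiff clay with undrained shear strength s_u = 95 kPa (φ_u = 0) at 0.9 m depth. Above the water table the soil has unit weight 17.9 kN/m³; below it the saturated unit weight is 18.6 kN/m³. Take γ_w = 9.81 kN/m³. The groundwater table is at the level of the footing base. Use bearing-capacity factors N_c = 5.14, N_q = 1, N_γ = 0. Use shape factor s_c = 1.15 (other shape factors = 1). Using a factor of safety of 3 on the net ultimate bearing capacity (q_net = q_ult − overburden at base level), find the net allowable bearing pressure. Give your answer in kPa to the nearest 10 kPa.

q = γ·D_f = 17.9 × 0.9 = 16.11 kPa.
c·N_c·s_c = 95 × 5.14 × 1.15 = 561.54 kPa
q·N_q = 16.11 × 1 = 16.11 kPa
q_ult = 561.54 + 16.11 = 577.65 kPa.
q_net = 577.65 − 16.11 = 561.54 kPa.
q_all(net) = 561.54 / 3 = 187.18 kPa.

q_all(net) ≈ 190 kPa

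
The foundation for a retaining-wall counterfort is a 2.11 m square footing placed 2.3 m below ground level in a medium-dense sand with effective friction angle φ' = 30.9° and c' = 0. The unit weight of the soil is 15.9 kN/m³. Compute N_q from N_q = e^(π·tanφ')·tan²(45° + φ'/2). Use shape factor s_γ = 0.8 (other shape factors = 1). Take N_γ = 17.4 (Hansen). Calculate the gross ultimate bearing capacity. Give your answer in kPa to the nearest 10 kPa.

tan30.9° = 0.5985, so N_q = e^(π×0.5985)·tan²(60.45°) = 6.555 × 3.111 = 20.39.
q = γ·D_f = 15.9 × 2.3 = 36.57 kPa.
q·N_q = 36.57 × 20.394 = 745.82 kPa
0.5·γ·B·N_γ·s_γ = 0.5 × 15.9 × 2.11 × 17.4 × 0.8 = 233.5 kPa
q_ult = 745.82 + 233.5 = 979.32 kPa.

q_ult ≈ 980 kPa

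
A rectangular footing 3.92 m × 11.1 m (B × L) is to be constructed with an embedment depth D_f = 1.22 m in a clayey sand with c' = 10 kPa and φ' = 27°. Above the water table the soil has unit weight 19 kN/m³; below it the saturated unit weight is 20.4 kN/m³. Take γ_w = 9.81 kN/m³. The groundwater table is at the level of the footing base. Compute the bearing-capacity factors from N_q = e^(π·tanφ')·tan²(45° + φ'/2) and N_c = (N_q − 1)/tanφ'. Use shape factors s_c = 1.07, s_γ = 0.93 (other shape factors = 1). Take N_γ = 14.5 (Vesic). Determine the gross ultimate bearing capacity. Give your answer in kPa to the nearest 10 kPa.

q_ult ≈ 840 kPa

tan27° = 0.5095, so N_q = e^(π×0.5095)·tan²(58.5°) = 4.957 × 2.663 = 13.2.
N_c = (13.2 − 1)/tan27° = 23.94.
Overburden at base level: q = 19 × 1.22 = 23.18 kPa.
Below the base the soil is submerged, so the ½γBN_γ term uses γ' = 20.4 − 9.81 = 10.59 kN/m³.
Cohesion term c·N_c·s_c = 10 × 23.942 × 1.07 = 256.18 kPa; surcharge term q·N_q = 23.18 × 13.199 = 305.96 kPa; self-weight term 0.5·γ·B·N_γ·s_γ = 0.5 × 10.59 × 3.92 × 14.5 × 0.93 = 279.9 kPa.
q_ult = 256.18 + 305.96 + 279.9 = 842.04 kPa.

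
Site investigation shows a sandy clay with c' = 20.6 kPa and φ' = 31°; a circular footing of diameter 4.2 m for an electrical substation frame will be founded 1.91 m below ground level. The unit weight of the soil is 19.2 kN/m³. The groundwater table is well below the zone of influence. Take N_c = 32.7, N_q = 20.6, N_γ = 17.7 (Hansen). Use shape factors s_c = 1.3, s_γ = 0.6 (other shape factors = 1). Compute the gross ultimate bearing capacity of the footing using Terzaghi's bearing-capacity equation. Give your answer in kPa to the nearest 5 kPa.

q = γ·D_f = 19.2 × 1.91 = 36.672 kPa.
c·N_c·s_c = 20.6 × 32.7 × 1.3 = 875.71 kPa
q·N_q = 36.672 × 20.6 = 755.44 kPa
0.5·γ·B·N_γ·s_γ = 0.5 × 19.2 × 4.2 × 17.7 × 0.6 = 428.2 kPa
q_ult = 875.71 + 755.44 + 428.2 = 2059.3 kPa.

q_ult ≈ 2060 kPa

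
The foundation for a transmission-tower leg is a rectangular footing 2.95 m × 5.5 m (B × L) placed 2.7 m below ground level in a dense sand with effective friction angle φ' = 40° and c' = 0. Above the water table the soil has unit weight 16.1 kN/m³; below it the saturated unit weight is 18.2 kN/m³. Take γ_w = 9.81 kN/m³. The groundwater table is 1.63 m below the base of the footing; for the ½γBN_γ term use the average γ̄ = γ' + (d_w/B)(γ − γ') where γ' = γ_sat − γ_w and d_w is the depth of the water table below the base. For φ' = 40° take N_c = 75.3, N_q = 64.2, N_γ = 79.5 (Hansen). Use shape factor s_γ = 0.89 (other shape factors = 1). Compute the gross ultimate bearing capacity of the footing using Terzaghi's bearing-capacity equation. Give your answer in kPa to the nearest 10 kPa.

q_ult ≈ 4110 kPa

q = γ·D_f = 16.1 × 2.7 = 43.47 kPa.
γ' = 8.39 kN/m³; averaging over the depth B below the base, γ̄ = γ' + (d_w/B)(γ − γ') = 12.65 kN/m³.
q·N_q = 43.47 × 64.2 = 2790.8 kPa
0.5·γ·B·N_γ·s_γ = 0.5 × 12.65 × 2.95 × 79.5 × 0.89 = 1320.2 kPa
q_ult = 2790.8 + 1320.2 = 4111 kPa.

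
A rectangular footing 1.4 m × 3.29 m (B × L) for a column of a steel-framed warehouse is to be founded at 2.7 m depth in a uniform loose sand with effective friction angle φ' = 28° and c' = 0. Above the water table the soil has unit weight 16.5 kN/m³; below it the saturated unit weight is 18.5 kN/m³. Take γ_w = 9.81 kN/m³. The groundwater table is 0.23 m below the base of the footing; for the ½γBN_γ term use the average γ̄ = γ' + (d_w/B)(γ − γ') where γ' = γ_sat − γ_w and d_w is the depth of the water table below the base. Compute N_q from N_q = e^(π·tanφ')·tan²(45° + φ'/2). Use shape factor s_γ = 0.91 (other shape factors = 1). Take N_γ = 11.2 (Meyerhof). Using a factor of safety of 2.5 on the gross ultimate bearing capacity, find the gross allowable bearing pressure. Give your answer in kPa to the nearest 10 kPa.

N_q = e^(π·tan28°)·tan²(59°) = 14.72.
Effective surcharge at the founding depth q = γ·D_f = 16.5 × 2.7 = 44.55 kPa.
With d_w = 0.23 m < B, γ̄ = 8.69 + (0.23/1.4) × (16.5 − 8.69) = 9.9731 kN/m³.
q_ult = q·N_q + 0.5·γ·B·N_γ·s_γ
     = 44.55 × 14.72 + 0.5 × 9.9731 × 1.4 × 11.2 × 0.91
     = 655.77 + 71.152 = 726.92 kPa.
q_all = 726.92 / 2.5 = 290.77 kPa.

q_all ≈ 290 kPa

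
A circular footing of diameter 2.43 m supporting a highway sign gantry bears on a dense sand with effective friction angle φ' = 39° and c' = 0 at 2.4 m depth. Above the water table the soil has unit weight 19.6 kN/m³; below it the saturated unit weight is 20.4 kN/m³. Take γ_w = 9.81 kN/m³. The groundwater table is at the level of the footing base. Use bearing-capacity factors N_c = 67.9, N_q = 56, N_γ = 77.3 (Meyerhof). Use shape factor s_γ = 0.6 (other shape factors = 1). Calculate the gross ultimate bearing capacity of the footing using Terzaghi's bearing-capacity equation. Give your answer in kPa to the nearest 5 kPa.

q = γ·D_f = 19.6 × 2.4 = 47.04 kPa.
For the ½γBN_γ term take γ' = 20.4 − 9.81 = 10.59 kN/m³ (soil below base is submerged).
q·N_q = 47.04 × 56 = 2634.2 kPa
0.5·γ·B·N_γ·s_γ = 0.5 × 10.59 × 2.43 × 77.3 × 0.6 = 596.76 kPa
q_ult = 2634.2 + 596.76 = 3231 kPa.

q_ult ≈ 3230 kPa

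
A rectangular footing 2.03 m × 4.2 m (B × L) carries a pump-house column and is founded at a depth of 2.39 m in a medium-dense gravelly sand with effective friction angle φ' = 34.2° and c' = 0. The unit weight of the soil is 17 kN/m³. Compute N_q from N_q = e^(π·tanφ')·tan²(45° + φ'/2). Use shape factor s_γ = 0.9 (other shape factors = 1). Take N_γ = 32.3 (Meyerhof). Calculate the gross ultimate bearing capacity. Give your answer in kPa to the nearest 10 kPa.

tan34.2° = 0.6796, so N_q = e^(π×0.6796)·tan²(62.1°) = 8.457 × 3.567 = 30.17.
q = γ·D_f = 17 × 2.39 = 40.63 kPa.
q·N_q = 40.63 × 30.168 = 1225.7 kPa
0.5·γ·B·N_γ·s_γ = 0.5 × 17 × 2.03 × 32.3 × 0.9 = 501.6 kPa
q_ult = 1225.7 + 501.6 = 1727.3 kPa.

q_ult ≈ 1730 kPa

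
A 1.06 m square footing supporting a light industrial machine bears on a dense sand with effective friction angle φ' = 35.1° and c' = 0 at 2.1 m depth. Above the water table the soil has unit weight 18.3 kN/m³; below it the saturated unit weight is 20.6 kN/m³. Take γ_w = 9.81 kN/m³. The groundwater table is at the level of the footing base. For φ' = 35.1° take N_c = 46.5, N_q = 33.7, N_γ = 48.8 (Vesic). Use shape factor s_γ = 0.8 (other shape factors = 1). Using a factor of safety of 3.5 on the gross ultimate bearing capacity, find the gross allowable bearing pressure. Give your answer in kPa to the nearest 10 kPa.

Overburden at base level: q = 18.3 × 2.1 = 38.43 kPa.
Below the base the soil is submerged, so the ½γBN_γ term uses γ' = 20.6 − 9.81 = 10.79 kN/m³.
Surcharge term q·N_q = 38.43 × 33.7 = 1295.1 kPa; self-weight term 0.5·γ·B·N_γ·s_γ = 0.5 × 10.79 × 1.06 × 48.8 × 0.8 = 223.26 kPa.
q_ult = 1295.1 + 223.26 = 1518.3 kPa.
q_all = 1518.3 / 3.5 = 433.81 kPa.

q_all ≈ 430 kPa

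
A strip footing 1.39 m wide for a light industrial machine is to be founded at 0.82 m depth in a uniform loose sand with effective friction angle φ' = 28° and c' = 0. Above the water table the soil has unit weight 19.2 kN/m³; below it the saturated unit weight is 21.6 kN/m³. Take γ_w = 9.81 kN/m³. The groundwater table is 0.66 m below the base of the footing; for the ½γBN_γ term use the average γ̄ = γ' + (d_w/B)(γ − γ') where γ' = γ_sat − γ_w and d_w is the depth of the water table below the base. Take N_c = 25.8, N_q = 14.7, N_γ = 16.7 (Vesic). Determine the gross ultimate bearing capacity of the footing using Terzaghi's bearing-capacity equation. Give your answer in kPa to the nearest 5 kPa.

q_ult ≈ 410 kPa

Effective surcharge at the founding depth q = γ·D_f = 19.2 × 0.82 = 15.744 kPa.
With d_w = 0.66 m < B, γ̄ = 11.79 + (0.66/1.39) × (19.2 − 11.79) = 15.308 kN/m³.
q_ult = q·N_q + 0.5·γ·B·N_γ
     = 15.744 × 14.7 + 0.5 × 15.308 × 1.39 × 16.7
     = 231.44 + 177.68 = 409.11 kPa.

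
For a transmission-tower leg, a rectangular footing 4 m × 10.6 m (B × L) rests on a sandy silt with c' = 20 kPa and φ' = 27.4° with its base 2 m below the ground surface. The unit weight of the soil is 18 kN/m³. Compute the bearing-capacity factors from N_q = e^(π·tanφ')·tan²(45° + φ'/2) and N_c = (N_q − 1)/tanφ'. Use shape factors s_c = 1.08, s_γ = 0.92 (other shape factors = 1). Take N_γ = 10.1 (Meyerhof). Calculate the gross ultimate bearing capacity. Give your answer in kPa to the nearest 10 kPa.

q_ult ≈ 1360 kPa

tan27.4° = 0.5184, so N_q = e^(π×0.5184)·tan²(58.7°) = 5.096 × 2.705 = 13.78.
N_c = (13.78 − 1)/tan27.4° = 24.66.
Overburden at base level: q = 18 × 2 = 36 kPa.
Cohesion term c·N_c·s_c = 20 × 24.665 × 1.08 = 532.76 kPa; surcharge term q·N_q = 36 × 13.785 = 496.26 kPa; self-weight term 0.5·γ·B·N_γ·s_γ = 0.5 × 18 × 4 × 10.1 × 0.92 = 334.51 kPa.
q_ult = 532.76 + 496.26 + 334.51 = 1363.5 kPa.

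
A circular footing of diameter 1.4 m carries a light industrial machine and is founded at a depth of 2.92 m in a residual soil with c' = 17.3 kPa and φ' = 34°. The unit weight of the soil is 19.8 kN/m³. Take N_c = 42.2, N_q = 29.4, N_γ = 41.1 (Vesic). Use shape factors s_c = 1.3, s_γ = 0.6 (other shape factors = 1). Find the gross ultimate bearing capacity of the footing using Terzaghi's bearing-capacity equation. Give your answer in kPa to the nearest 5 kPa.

q_ult ≈ 2990 kPa

Overburden at base level: q = 19.8 × 2.92 = 57.816 kPa.
Cohesion term c·N_c·s_c = 17.3 × 42.2 × 1.3 = 949.08 kPa; surcharge term q·N_q = 57.816 × 29.4 = 1699.8 kPa; self-weight term 0.5·γ·B·N_γ·s_γ = 0.5 × 19.8 × 1.4 × 41.1 × 0.6 = 341.79 kPa.
q_ult = 949.08 + 1699.8 + 341.79 = 2990.7 kPa.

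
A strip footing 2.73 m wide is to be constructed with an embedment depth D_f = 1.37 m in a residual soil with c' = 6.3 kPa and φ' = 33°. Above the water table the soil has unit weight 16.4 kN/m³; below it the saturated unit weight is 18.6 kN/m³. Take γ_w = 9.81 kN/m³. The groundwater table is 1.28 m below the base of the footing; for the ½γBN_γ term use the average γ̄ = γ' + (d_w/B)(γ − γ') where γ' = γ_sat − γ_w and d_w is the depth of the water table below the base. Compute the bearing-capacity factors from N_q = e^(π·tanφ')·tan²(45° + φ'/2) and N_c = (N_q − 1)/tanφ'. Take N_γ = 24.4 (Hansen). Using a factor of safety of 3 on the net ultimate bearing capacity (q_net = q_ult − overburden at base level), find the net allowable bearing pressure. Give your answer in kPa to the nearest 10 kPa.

N_q = e^(π·tan33°)·tan²(61.5°) = 26.09; N_c = (N_q − 1)/tanφ' = 38.64.
Overburden at base level: q = 16.4 × 1.37 = 22.468 kPa.
The water table is 1.28 m below the base (< B = 2.73 m), so the ½γBN_γ term uses γ̄ = γ' + (d_w/B)(γ − γ') = 8.79 + (1.28/2.73)(16.4 − 8.79) = 12.358 kN/m³.
Cohesion term c·N_c = 6.3 × 38.638 = 243.42 kPa; surcharge term q·N_q = 22.468 × 26.092 = 586.24 kPa; self-weight term 0.5·γ·B·N_γ = 0.5 × 12.358 × 2.73 × 24.4 = 411.6 kPa.
q_ult = 243.42 + 586.24 + 411.6 = 1241.3 kPa.
q_net = 1241.3 − 22.468 = 1218.8 kPa.
q_all(net) = 1218.8 / 3 = 406.26 kPa.

q_all(net) ≈ 410 kPa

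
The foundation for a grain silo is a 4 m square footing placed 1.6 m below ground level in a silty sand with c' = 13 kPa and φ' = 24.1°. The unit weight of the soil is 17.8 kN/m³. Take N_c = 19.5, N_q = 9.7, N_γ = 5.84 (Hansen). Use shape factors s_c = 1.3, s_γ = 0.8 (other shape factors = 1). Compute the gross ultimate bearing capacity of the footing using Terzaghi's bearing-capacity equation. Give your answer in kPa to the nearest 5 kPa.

Overburden at base level: q = 17.8 × 1.6 = 28.48 kPa.
Cohesion term c·N_c·s_c = 13 × 19.5 × 1.3 = 329.55 kPa; surcharge term q·N_q = 28.48 × 9.7 = 276.26 kPa; self-weight term 0.5·γ·B·N_γ·s_γ = 0.5 × 17.8 × 4 × 5.84 × 0.8 = 166.32 kPa.
q_ult = 329.55 + 276.26 + 166.32 = 772.13 kPa.

q_ult ≈ 770 kPa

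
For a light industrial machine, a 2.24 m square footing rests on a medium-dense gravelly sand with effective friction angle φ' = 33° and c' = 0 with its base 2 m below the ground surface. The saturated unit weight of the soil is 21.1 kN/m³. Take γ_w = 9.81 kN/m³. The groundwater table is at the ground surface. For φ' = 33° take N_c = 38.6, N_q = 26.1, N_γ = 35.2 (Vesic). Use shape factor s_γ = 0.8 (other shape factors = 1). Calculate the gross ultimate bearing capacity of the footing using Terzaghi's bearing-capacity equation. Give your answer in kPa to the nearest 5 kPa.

q_ult ≈ 945 kPa

γ' = 21.1 − 9.81 = 11.29 kN/m³ (submerged throughout). q = 11.29 × 2 = 22.58 kPa; the same γ' applies in the ½γBN_γ term.
q·N_q = 22.58 × 26.1 = 589.34 kPa
0.5·γ·B·N_γ·s_γ = 0.5 × 11.29 × 2.24 × 35.2 × 0.8 = 356.08 kPa
q_ult = 589.34 + 356.08 = 945.42 kPa.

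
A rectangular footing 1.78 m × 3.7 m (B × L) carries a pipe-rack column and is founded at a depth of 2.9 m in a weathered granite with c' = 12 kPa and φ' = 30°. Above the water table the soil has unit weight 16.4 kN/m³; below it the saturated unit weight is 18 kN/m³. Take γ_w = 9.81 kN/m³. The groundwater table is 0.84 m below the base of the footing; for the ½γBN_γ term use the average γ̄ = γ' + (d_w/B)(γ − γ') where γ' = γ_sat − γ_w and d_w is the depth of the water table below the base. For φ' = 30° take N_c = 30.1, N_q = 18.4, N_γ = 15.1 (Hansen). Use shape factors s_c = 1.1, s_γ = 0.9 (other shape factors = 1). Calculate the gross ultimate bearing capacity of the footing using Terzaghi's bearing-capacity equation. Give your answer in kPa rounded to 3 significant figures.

q = γ·D_f = 16.4 × 2.9 = 47.56 kPa.
γ' = 8.19 kN/m³; averaging over the depth B below the base, γ̄ = γ' + (d_w/B)(γ − γ') = 12.064 kN/m³.
c·N_c·s_c = 12 × 30.1 × 1.1 = 397.32 kPa
q·N_q = 47.56 × 18.4 = 875.1 kPa
0.5·γ·B·N_γ·s_γ = 0.5 × 12.064 × 1.78 × 15.1 × 0.9 = 145.92 kPa
q_ult = 397.32 + 875.1 + 145.92 = 1418.3 kPa.

q_ult ≈ 1420 kPa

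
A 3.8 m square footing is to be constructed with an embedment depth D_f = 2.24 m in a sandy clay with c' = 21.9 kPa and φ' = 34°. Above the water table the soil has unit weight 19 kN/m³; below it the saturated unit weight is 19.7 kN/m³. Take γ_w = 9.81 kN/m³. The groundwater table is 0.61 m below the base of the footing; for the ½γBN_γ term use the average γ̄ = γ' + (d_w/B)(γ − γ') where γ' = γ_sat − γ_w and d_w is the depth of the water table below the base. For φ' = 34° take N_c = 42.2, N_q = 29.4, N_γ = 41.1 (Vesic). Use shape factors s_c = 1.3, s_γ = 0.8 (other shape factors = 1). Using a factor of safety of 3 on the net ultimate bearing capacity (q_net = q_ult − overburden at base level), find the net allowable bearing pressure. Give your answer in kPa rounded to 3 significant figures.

Overburden at base level: q = 19 × 2.24 = 42.56 kPa.
The water table is 0.61 m below the base (< B = 3.8 m), so the ½γBN_γ term uses γ̄ = γ' + (d_w/B)(γ − γ') = 9.89 + (0.61/3.8)(19 − 9.89) = 11.352 kN/m³.
Cohesion term c·N_c·s_c = 21.9 × 42.2 × 1.3 = 1201.4 kPa; surcharge term q·N_q = 42.56 × 29.4 = 1251.3 kPa; self-weight term 0.5·γ·B·N_γ·s_γ = 0.5 × 11.352 × 3.8 × 41.1 × 0.8 = 709.21 kPa.
q_ult = 1201.4 + 1251.3 + 709.21 = 3161.9 kPa.
q_net = 3161.9 − 42.56 = 3119.3 kPa.
q_all(net) = 3119.3 / 3 = 1039.8 kPa.

q_all(net) ≈ 1040 kPa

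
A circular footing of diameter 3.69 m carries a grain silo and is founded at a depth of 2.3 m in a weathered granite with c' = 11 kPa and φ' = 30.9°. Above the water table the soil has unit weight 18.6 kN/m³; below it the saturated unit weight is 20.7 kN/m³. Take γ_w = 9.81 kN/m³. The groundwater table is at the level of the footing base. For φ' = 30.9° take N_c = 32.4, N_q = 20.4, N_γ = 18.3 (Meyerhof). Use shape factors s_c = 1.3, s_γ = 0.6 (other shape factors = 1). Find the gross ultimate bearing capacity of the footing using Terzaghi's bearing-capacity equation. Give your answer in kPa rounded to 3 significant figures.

q_ult ≈ 1560 kPa

q = γ·D_f = 18.6 × 2.3 = 42.78 kPa.
For the ½γBN_γ term take γ' = 20.7 − 9.81 = 10.89 kN/m³ (soil below base is submerged).
c·N_c·s_c = 11 × 32.4 × 1.3 = 463.32 kPa
q·N_q = 42.78 × 20.4 = 872.71 kPa
0.5·γ·B·N_γ·s_γ = 0.5 × 10.89 × 3.69 × 18.3 × 0.6 = 220.61 kPa
q_ult = 463.32 + 872.71 + 220.61 = 1556.6 kPa.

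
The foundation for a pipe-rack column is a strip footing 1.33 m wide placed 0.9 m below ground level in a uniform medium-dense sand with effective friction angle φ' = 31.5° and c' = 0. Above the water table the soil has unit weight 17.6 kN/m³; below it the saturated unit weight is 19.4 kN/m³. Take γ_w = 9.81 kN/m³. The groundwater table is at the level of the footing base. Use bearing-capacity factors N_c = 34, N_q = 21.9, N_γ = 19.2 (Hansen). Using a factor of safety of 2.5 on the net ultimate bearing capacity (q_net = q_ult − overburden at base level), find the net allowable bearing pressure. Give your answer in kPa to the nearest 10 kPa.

q = γ·D_f = 17.6 × 0.9 = 15.84 kPa.
For the ½γBN_γ term take γ' = 19.4 − 9.81 = 9.59 kN/m³ (soil below base is submerged).
q·N_q = 15.84 × 21.9 = 346.9 kPa
0.5·γ·B·N_γ = 0.5 × 9.59 × 1.33 × 19.2 = 122.45 kPa
q_ult = 346.9 + 122.45 = 469.34 kPa.
q_net = 469.34 − 15.84 = 453.5 kPa.
q_all(net) = 453.5 / 2.5 = 181.4 kPa.

q_all(net) ≈ 180 kPa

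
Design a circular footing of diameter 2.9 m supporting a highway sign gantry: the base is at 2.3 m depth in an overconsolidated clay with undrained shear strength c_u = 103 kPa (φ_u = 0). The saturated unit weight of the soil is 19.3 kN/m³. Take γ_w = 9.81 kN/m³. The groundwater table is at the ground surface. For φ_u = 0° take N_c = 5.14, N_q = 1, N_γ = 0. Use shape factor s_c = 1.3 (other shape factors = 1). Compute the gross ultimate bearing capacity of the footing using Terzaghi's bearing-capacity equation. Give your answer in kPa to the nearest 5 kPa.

q_ult ≈ 710 kPa

γ' = 19.3 − 9.81 = 9.49 kN/m³ (submerged throughout). q = 9.49 × 2.3 = 21.827 kPa.
c·N_c·s_c = 103 × 5.14 × 1.3 = 688.25 kPa
q·N_q = 21.827 × 1 = 21.827 kPa
q_ult = 688.25 + 21.827 = 710.07 kPa.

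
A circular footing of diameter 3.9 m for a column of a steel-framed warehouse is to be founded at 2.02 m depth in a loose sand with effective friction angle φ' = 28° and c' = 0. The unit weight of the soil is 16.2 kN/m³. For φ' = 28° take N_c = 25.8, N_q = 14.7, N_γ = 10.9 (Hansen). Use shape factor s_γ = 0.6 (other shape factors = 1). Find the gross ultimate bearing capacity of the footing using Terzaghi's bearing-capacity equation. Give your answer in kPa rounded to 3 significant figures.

q_ult ≈ 688 kPa

Effective surcharge at the founding depth q = γ·D_f = 16.2 × 2.02 = 32.724 kPa.
q_ult = q·N_q + 0.5·γ·B·N_γ·s_γ
     = 32.724 × 14.7 + 0.5 × 16.2 × 3.9 × 10.9 × 0.6
     = 481.04 + 206.6 = 687.64 kPa.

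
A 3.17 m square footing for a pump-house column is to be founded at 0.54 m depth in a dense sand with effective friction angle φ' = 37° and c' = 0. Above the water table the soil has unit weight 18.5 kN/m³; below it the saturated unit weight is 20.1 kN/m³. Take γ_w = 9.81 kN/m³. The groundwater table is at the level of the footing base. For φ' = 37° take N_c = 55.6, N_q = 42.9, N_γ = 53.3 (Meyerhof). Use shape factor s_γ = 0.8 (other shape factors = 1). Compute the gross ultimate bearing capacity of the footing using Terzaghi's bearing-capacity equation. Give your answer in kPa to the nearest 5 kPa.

Overburden at base level: q = 18.5 × 0.54 = 9.99 kPa.
Below the base the soil is submerged, so the ½γBN_γ term uses γ' = 20.1 − 9.81 = 10.29 kN/m³.
Surcharge term q·N_q = 9.99 × 42.9 = 428.57 kPa; self-weight term 0.5·γ·B·N_γ·s_γ = 0.5 × 10.29 × 3.17 × 53.3 × 0.8 = 695.44 kPa.
q_ult = 428.57 + 695.44 = 1124 kPa.

q_ult ≈ 1125 kPa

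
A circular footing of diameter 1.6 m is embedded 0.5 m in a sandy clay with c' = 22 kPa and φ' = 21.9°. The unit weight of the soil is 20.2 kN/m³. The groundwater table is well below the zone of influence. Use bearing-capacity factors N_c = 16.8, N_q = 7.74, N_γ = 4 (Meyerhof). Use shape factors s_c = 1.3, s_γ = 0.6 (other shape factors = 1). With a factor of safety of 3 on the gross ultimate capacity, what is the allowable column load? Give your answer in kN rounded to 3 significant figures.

P_all ≈ 400 kN

Effective surcharge at the founding depth q = γ·D_f = 20.2 × 0.5 = 10.1 kPa.
q_ult = c·N_c·s_c + q·N_q + 0.5·γ·B·N_γ·s_γ
     = 22 × 16.8 × 1.3 + 10.1 × 7.74 + 0.5 × 20.2 × 1.6 × 4 × 0.6
     = 480.48 + 78.174 + 38.784 = 597.44 kPa.
Gross allowable pressure q_all = 597.44 / 3 = 199.15 kPa.
Footing area = 2.0106 m², so allowable column load = 199.15 × 2.0106 = 400.4 kN.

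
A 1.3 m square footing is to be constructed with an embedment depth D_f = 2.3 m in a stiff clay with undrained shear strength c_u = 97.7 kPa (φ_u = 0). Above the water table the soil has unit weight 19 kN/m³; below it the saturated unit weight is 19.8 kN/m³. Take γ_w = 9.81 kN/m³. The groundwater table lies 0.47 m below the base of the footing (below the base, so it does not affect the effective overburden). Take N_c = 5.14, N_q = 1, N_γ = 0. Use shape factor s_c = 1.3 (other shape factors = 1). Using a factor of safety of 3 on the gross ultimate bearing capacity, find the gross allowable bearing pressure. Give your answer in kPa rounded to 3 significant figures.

q_all ≈ 232 kPa

Effective surcharge at the founding depth q = γ·D_f = 19 × 2.3 = 43.7 kPa.
q_ult = c·N_c·s_c + q·N_q
     = 97.7 × 5.14 × 1.3 + 43.7 × 1
     = 652.83 + 43.7 = 696.53 kPa.
q_all = 696.53 / 3 = 232.18 kPa.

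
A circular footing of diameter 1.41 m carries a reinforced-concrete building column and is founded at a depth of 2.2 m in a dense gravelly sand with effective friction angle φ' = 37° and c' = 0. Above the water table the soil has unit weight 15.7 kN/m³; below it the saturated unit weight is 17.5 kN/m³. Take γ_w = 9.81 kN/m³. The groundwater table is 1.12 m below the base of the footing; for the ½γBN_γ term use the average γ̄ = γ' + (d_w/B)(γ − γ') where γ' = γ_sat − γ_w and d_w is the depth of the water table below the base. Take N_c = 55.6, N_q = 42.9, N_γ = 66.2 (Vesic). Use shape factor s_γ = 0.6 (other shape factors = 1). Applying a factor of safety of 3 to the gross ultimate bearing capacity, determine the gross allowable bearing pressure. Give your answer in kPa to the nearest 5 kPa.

q = γ·D_f = 15.7 × 2.2 = 34.54 kPa.
γ' = 7.69 kN/m³; averaging over the depth B below the base, γ̄ = γ' + (d_w/B)(γ − γ') = 14.053 kN/m³.
q·N_q = 34.54 × 42.9 = 1481.8 kPa
0.5·γ·B·N_γ·s_γ = 0.5 × 14.053 × 1.41 × 66.2 × 0.6 = 393.51 kPa
q_ult = 1481.8 + 393.51 = 1875.3 kPa.
q_all = q_ult / FS = 1875.3 / 3 = 625.09 kPa.

q_all ≈ 625 kPa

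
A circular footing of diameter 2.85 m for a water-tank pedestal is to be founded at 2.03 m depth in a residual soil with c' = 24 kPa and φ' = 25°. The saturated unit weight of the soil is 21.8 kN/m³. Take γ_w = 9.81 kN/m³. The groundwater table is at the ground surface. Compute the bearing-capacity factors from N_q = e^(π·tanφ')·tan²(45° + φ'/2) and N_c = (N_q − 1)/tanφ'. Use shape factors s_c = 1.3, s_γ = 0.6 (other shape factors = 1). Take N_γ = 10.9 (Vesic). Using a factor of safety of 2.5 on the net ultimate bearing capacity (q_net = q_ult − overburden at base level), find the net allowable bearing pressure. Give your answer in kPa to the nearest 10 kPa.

N_q = e^(π·tan25°)·tan²(57.5°) = 10.66; N_c = (N_q − 1)/tanφ' = 20.72.
Water table at ground surface, so effective unit weight γ' = 21.8 − 9.81 = 11.99 kN/m³ is used throughout; overburden q = 11.99 × 2.03 = 24.34 kPa; the same γ' applies in the ½γBN_γ term.
Cohesion term c·N_c·s_c = 24 × 20.721 × 1.3 = 646.48 kPa; surcharge term q·N_q = 24.34 × 10.662 = 259.51 kPa; self-weight term 0.5·γ·B·N_γ·s_γ = 0.5 × 11.99 × 2.85 × 10.9 × 0.6 = 111.74 kPa.
q_ult = 646.48 + 259.51 + 111.74 = 1017.7 kPa.
q_net = 1017.7 − 24.34 = 993.4 kPa.
q_all(net) = 993.4 / 2.5 = 397.36 kPa.

q_all(net) ≈ 400 kPa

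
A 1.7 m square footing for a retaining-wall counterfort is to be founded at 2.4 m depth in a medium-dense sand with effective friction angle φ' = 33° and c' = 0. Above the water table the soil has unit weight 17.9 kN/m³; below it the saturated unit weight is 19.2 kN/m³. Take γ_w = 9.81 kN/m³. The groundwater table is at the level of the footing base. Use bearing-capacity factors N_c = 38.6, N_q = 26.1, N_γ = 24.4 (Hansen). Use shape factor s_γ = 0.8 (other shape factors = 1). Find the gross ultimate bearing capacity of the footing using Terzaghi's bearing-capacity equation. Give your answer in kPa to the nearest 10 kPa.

q_ult ≈ 1280 kPa

Overburden at base level: q = 17.9 × 2.4 = 42.96 kPa.
Below the base the soil is submerged, so the ½γBN_γ term uses γ' = 19.2 − 9.81 = 9.39 kN/m³.
Surcharge term q·N_q = 42.96 × 26.1 = 1121.3 kPa; self-weight term 0.5·γ·B·N_γ·s_γ = 0.5 × 9.39 × 1.7 × 24.4 × 0.8 = 155.8 kPa.
q_ult = 1121.3 + 155.8 = 1277.1 kPa.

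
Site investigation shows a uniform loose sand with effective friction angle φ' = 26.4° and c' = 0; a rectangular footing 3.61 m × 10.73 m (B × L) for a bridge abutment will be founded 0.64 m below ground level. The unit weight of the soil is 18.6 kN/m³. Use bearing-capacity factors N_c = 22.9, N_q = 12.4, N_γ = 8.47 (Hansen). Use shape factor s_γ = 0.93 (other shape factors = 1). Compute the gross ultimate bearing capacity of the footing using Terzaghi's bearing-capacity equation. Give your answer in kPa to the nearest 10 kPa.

q_ult ≈ 410 kPa

Effective surcharge at the founding depth q = γ·D_f = 18.6 × 0.64 = 11.904 kPa.
q_ult = q·N_q + 0.5·γ·B·N_γ·s_γ
     = 11.904 × 12.4 + 0.5 × 18.6 × 3.61 × 8.47 × 0.93
     = 147.61 + 264.46 = 412.07 kPa.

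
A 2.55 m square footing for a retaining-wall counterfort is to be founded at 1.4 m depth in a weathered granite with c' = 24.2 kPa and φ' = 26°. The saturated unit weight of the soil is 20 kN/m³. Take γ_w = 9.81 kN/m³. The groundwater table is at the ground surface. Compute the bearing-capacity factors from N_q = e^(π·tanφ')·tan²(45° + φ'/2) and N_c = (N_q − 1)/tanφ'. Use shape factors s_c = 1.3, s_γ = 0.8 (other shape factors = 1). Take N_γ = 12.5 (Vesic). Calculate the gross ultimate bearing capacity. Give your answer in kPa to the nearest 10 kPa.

tan26° = 0.4877, so N_q = e^(π×0.4877)·tan²(58°) = 4.629 × 2.561 = 11.85.
N_c = (11.85 − 1)/tan26° = 22.25.
With the water table at the surface the whole profile is submerged: γ' = 20 − 9.81 = 10.19 kN/m³, so q = γ'·D_f = 14.266 kPa; the same γ' applies in the ½γBN_γ term.
q_ult = c·N_c·s_c + q·N_q + 0.5·γ·B·N_γ·s_γ
     = 24.2 × 22.254 × 1.3 + 14.266 × 11.854 + 0.5 × 10.19 × 2.55 × 12.5 × 0.8
     = 700.12 + 169.11 + 129.92 = 999.16 kPa.

q_ult ≈ 1000 kPa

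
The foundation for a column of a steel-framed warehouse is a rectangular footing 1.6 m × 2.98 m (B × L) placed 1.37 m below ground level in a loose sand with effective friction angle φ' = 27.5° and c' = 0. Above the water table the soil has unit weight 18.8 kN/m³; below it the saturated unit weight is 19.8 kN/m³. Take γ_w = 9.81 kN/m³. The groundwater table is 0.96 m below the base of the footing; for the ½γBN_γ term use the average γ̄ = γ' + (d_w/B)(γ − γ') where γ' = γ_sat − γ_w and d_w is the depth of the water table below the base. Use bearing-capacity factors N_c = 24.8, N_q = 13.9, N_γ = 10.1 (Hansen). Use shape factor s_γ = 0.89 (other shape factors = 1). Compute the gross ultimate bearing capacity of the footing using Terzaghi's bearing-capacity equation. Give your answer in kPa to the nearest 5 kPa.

q = γ·D_f = 18.8 × 1.37 = 25.756 kPa.
γ' = 9.99 kN/m³; averaging over the depth B below the base, γ̄ = γ' + (d_w/B)(γ − γ') = 15.276 kN/m³.
q·N_q = 25.756 × 13.9 = 358.01 kPa
0.5·γ·B·N_γ·s_γ = 0.5 × 15.276 × 1.6 × 10.1 × 0.89 = 109.85 kPa
q_ult = 358.01 + 109.85 = 467.86 kPa.

q_ult ≈ 470 kPa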